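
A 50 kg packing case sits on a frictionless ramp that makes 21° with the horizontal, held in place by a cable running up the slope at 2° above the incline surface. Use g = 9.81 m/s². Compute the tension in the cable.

T ≈ 176 N

Take axes along and perpendicular to the incline. Weight components: W sin 21° = 175.8 N down-slope, W cos 21° = 457.9 N into the surface.
Along incline: T cos 2° = W sin 21° → T = 175.9 N.
Perpendicular: N = W cos 21° − T sin 2° = 451.8 N.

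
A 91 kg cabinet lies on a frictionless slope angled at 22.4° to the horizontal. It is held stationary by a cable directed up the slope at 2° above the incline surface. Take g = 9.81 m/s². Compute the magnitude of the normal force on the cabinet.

N ≈ 813 N

Take axes along and perpendicular to the incline. Weight components: W sin 22.4° = 340.2 N down-slope, W cos 22.4° = 825.4 N into the surface.
Along incline: T cos 2° = W sin 22.4° → T = 340.4 N.
Perpendicular: N = W cos 22.4° − T sin 2° = 813.5 N.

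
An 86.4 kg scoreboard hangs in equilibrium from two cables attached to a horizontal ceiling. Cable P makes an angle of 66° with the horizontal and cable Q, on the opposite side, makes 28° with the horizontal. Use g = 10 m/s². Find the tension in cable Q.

Weight W = 86.4 × 10 = 864 N acts straight down.
Horizontal: T_P cos 66° = T_Q cos 28°  →  T_P = 2.171 T_Q.
Vertical: T_P sin 66° + T_Q sin 28° = 864.
Substituting the horizontal relation into the vertical equation gives 2.453 T_Q = 864, so T_Q = 352.3 N.

T_Q ≈ 352 N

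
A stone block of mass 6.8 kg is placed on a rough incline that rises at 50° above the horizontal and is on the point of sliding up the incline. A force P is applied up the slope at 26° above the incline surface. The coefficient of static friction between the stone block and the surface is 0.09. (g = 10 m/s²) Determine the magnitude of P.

On the verge of sliding up the incline, friction equals μN and acts down the slope.
Perpendicular: N + P sin 26° = W cos 50° = 43.71 N.
Along incline: P cos 26° = W sin 50° + μN  with W sin 50° = 52.09 N.
Solving the pair for P and N: P = 59.71 N, N = 17.53 N (and f = μN = 1.578 N).

P ≈ 59.7 N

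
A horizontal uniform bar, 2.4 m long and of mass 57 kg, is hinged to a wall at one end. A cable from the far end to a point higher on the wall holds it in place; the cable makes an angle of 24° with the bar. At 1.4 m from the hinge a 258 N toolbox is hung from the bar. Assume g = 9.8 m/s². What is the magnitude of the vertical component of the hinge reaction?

Take torques about the hinge: T sin 24° · 2.4 = 57×9.8×1.2 + 258×1.4 = 1031.5 N·m.
So T = 1031.5 / (0.4067 × 2.4) = 1056.7 N.
ΣF_y = 0: H_y = (57×9.8 + 258) − T sin 24° = 816.6 − 429.8 = 386.8 N.

|H_y| ≈ 387 N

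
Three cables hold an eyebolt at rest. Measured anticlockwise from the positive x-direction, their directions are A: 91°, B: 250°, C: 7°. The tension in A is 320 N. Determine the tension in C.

Resolve: ΣF_x = 320 cos 91° + T_B cos 250° + T_C cos 7° = 0.
        ΣF_y = 320 sin 91° + T_B sin 250° + T_C sin 7° = 0.
The known terms sum to (-5.585, 320) N, so -0.3420 T_B + 0.9925 T_C = 5.585 and -0.9397 T_B + 0.1219 T_C = -320.
Solving simultaneously: T_B = 357.2 N, T_C = 128.7 N.

T_C ≈ 129 N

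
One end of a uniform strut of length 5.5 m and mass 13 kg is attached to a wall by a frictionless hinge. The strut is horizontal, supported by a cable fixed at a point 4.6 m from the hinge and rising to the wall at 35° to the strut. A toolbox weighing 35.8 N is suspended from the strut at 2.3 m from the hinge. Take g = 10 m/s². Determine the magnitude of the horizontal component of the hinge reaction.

Take torques about the hinge: T sin 35° · 4.6 = 13×10×2.75 + 35.8×2.3 = 439.84 N·m.
So T = 439.84 / (0.5736 × 4.6) = 166.7 N.
ΣF_x = 0: H_x = T cos 35° = 136.56 N.

H_x ≈ 137 N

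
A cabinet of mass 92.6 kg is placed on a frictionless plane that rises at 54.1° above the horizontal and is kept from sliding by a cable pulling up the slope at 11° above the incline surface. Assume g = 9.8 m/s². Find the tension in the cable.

Take axes along and perpendicular to the incline. Weight components: W sin 54.1° = 735.1 N down-slope, W cos 54.1° = 532.1 N into the surface.
Along incline: T cos 11° = W sin 54.1° → T = 748.9 N.
Perpendicular: N = W cos 54.1° − T sin 11° = 389.2 N.

T ≈ 749 N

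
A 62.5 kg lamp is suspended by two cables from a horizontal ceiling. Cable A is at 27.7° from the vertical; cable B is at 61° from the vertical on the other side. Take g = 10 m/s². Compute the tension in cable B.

Angles from the horizontal: cable A is 90° − 27.7° = 62.3°, cable B is 90° − 61° = 29°.
Weight W = 62.5 × 10 = 625 N acts straight down.
Horizontal: T_A cos 62.3° = T_B cos 29°  →  T_A = 1.882 T_B.
Vertical: T_A sin 62.3° + T_B sin 29° = 625.
Substituting the horizontal relation into the vertical equation gives 2.151 T_B = 625, so T_B = 290.6 N.

T_B ≈ 291 N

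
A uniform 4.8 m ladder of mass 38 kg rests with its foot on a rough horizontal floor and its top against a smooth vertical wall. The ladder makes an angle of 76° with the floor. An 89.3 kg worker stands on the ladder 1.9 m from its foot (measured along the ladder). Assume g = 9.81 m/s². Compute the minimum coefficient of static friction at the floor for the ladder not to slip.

ΣF_y = 0: N_floor = 38×9.81 + 89.3×9.81 = 1248.8 N.
Torques about the foot: N_wall · 4.8 sin 76° = 38×9.81×2.4 cos 76° + 89.3×9.81×1.9 cos 76° → N_wall = 132.93 N.
ΣF_x = 0: f_floor = N_wall = 132.93 N.
μ_min = f_floor / N_floor = 132.93 / 1248.8 = 0.1064.

μ_min ≈ 0.106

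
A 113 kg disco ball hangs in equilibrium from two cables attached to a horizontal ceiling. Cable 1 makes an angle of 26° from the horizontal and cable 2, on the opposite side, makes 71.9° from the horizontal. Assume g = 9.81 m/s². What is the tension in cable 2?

Weight W = 113 × 9.81 = 1109 N acts straight down.
Horizontal: T_1 cos 26° = T_2 cos 71.9°  →  T_1 = 0.3457 T_2.
Vertical: T_1 sin 26° + T_2 sin 71.9° = 1109.
Substituting the horizontal relation into the vertical equation gives 1.102 T_2 = 1109, so T_2 = 1006 N.

T_2 ≈ 1010 N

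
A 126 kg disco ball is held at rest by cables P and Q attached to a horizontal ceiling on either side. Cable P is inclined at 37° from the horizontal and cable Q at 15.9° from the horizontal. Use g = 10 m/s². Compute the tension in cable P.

Weight W = 126 × 10 = 1260 N acts straight down.
Horizontal: T_P cos 37° = T_Q cos 15.9°  →  T_Q = 0.8304 T_P.
Vertical: T_P sin 37° + T_Q sin 15.9° = 1260.
Substituting the horizontal relation into the vertical equation gives 0.8293 T_P = 1260, so T_P = 1519 N.

T_P ≈ 1520 N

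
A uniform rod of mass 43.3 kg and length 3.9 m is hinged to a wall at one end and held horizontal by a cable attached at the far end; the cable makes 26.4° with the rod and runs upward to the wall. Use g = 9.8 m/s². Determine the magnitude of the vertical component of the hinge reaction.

Take torques about the hinge: T sin 26.4° · 3.9 = 43.3×9.8×1.95 = 827.46 N·m.
So T = 827.46 / (0.4446 × 3.9) = 477.18 N.
ΣF_y = 0: H_y = (43.3×9.8) − T sin 26.4° = 424.34 − 212.17 = 212.17 N.

|H_y| ≈ 212 N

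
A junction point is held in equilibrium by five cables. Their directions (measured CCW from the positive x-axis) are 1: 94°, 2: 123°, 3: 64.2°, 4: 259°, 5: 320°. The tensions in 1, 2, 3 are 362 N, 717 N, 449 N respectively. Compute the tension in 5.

T_5 ≈ 545 N

Resolve: ΣF_x = 362 cos 94° + 717 cos 123° + 449 cos 64.2° + T_4 cos 259° + T_5 cos 320° = 0.
        ΣF_y = 362 sin 94° + 717 sin 123° + 449 sin 64.2° + T_4 sin 259° + T_5 sin 320° = 0.
The known terms sum to (-220.3, 1367) N, so -0.1908 T_4 + 0.7660 T_5 = 220.3 and -0.9816 T_4 − 0.6428 T_5 = -1367.
Solving simultaneously: T_4 = 1035 N, T_5 = 545.5 N.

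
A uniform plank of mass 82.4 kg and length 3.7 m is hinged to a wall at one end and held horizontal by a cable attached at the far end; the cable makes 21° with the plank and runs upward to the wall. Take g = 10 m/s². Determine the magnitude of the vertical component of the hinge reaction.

Take torques about the hinge: T sin 21° · 3.7 = 82.4×10×1.85 = 1524.4 N·m.
So T = 1524.4 / (0.3584 × 3.7) = 1149.7 N.
ΣF_y = 0: H_y = (82.4×10) − T sin 21° = 824 − 412 = 412 N.

|H_y| ≈ 412 N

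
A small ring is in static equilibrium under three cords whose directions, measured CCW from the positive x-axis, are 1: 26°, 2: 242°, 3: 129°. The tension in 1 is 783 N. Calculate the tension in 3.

T_3 ≈ 500 N

Resolve: ΣF_x = 783 cos 26° + T_2 cos 242° + T_3 cos 129° = 0.
        ΣF_y = 783 sin 26° + T_2 sin 242° + T_3 sin 129° = 0.
The known terms sum to (703.8, 343.2) N, so -0.4695 T_2 − 0.6293 T_3 = -703.8 and -0.8829 T_2 + 0.7771 T_3 = -343.2.
Solving simultaneously: T_2 = 828.8 N, T_3 = 500 N.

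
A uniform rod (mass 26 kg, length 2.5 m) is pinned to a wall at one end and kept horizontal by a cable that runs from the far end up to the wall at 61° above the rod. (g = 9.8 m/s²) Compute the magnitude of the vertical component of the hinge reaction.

Take torques about the hinge: T sin 61° · 2.5 = 26×9.8×1.25 = 318.5 N·m.
So T = 318.5 / (0.8746 × 2.5) = 145.66 N.
ΣF_y = 0: H_y = (26×9.8) − T sin 61° = 254.8 − 127.4 = 127.4 N.

|H_y| ≈ 127 N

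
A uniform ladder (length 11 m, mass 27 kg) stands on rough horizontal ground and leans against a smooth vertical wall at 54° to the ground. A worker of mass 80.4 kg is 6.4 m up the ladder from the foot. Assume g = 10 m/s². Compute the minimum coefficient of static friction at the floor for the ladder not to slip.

μ_min ≈ 0.408

ΣF_y = 0: N_floor = 27×10 + 80.4×10 = 1074 N.
Torques about the foot: N_wall · 11 sin 54° = 27×10×5.5 cos 54° + 80.4×10×6.4 cos 54° → N_wall = 437.95 N.
ΣF_x = 0: f_floor = N_wall = 437.95 N.
μ_min = f_floor / N_floor = 437.95 / 1074 = 0.4078.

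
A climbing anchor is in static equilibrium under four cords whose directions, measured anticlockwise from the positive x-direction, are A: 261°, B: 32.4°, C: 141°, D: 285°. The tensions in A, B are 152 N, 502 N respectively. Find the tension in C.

Resolve: ΣF_x = 152 cos 261° + 502 cos 32.4° + T_C cos 141° + T_D cos 285° = 0.
        ΣF_y = 152 sin 261° + 502 sin 32.4° + T_C sin 141° + T_D sin 285° = 0.
The known terms sum to (400.1, 118.9) N, so -0.7771 T_C + 0.2588 T_D = -400.1 and 0.6293 T_C − 0.9659 T_D = -118.9.
Solving simultaneously: T_C = 709.8 N, T_D = 585.5 N.

T_C ≈ 710 N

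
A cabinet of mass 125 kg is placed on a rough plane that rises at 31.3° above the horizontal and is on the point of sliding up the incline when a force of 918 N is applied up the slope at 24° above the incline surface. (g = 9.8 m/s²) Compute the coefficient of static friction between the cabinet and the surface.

μ ≈ 0.300

On the verge of sliding up the incline, friction is at its maximum μN and acts down the slope.
Perpendicular to incline: N = W cos 31.3° − P sin 24° = 1047 − 373.4 = 673.3 N.
Along incline: P cos 24° − μN = W sin 31.3° → μ = −(W sin 31.3° − P cos 24°) / N = 0.3003.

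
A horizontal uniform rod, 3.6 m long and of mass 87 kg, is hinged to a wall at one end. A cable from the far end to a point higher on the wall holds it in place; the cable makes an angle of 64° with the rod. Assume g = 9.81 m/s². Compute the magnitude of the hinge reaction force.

|H| ≈ 475 N

Take torques about the hinge: T sin 64° · 3.6 = 87×9.81×1.8 = 1536.2 N·m.
So T = 1536.2 / (0.8988 × 3.6) = 474.79 N.
ΣF_x = 0: H_x = T cos 64° = 208.13 N.
ΣF_y = 0: H_y = (87×9.81) − T sin 64° = 853.47 − 426.74 = 426.73 N.
|H| = √(H_x² + H_y²) = √((208.13)² + (426.73)²) = 474.79 N.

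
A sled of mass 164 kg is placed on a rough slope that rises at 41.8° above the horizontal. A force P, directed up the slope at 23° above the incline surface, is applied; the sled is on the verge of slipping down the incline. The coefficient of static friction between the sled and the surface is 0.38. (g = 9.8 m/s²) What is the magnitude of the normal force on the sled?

On the verge of sliding down the incline, friction equals μN and acts up the slope.
Perpendicular: N + P sin 23° = W cos 41.8° = 1198 N.
Along incline: P cos 23° + μN = W sin 41.8° with W sin 41.8° = 1071 N.
Solving the pair for P and N: P = 797.9 N, N = 886.4 N (and f = μN = 336.8 N).

N ≈ 886 N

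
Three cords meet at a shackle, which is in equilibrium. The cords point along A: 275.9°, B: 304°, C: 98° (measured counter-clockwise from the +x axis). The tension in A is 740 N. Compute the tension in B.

T_B ≈ 61.9 N

Resolve: ΣF_x = 740 cos 275.9° + T_B cos 304° + T_C cos 98° = 0.
        ΣF_y = 740 sin 275.9° + T_B sin 304° + T_C sin 98° = 0.
The known terms sum to (76.07, -736.1) N, so 0.5592 T_B − 0.1392 T_C = -76.07 and -0.8290 T_B + 0.9903 T_C = 736.1.
Solving simultaneously: T_B = 61.86 N, T_C = 795.1 N.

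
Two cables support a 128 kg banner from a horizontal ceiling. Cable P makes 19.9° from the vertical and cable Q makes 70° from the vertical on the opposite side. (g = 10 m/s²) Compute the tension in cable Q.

T_Q ≈ 436 N

Angles from the horizontal: cable P is 90° − 19.9° = 70.1°, cable Q is 90° − 70° = 20°.
Weight W = 128 × 10 = 1280 N acts straight down.
Horizontal: T_P cos 70.1° = T_Q cos 20°  →  T_P = 2.761 T_Q.
Vertical: T_P sin 70.1° + T_Q sin 20° = 1280.
Substituting the horizontal relation into the vertical equation gives 2.938 T_Q = 1280, so T_Q = 435.7 N.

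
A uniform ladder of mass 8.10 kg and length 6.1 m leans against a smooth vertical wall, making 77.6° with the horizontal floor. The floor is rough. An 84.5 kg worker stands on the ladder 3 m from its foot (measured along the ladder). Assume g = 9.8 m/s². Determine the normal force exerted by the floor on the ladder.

ΣF_y = 0: N_floor = 8.10×9.8 + 84.5×9.8 = 907.48 N.

N_floor ≈ 907 N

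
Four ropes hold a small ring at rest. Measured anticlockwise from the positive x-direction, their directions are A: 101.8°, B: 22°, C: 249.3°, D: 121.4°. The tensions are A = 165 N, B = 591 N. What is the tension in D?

T_D ≈ 438 N

Resolve: ΣF_x = 165 cos 101.8° + 591 cos 22° + T_C cos 249.3° + T_D cos 121.4° = 0.
        ΣF_y = 165 sin 101.8° + 591 sin 22° + T_C sin 249.3° + T_D sin 121.4° = 0.
The known terms sum to (514.2, 382.9) N, so -0.3535 T_C − 0.5210 T_D = -514.2 and -0.9354 T_C + 0.8536 T_D = -382.9.
Solving simultaneously: T_C = 809.1 N, T_D = 438.1 N.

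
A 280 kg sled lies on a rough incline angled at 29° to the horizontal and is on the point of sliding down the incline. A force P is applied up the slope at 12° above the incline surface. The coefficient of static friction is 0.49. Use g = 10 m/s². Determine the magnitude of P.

P ≈ 180 N

On the verge of sliding down the incline, friction equals μN and acts up the slope.
Perpendicular: N + P sin 12° = W cos 29° = 2449 N.
Along incline: P cos 12° + μN = W sin 29° with W sin 29° = 1357 N.
Solving the pair for P and N: P = 179.7 N, N = 2412 N (and f = μN = 1182 N).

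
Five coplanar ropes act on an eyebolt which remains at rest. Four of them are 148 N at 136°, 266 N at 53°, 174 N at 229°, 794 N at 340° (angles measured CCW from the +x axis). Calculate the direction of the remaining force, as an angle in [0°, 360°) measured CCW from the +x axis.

Sum the known components: ΣF_x = 685.6 N, ΣF_y = -87.64 N.
For equilibrium the remaining force must supply (−ΣF_x, −ΣF_y) = (-685.6, 87.64) N.
Magnitude = √((-685.6)² + (87.64)²) = 691.2 N; direction = atan2(87.64, -685.6) = 172.7°.

θ ≈ 173°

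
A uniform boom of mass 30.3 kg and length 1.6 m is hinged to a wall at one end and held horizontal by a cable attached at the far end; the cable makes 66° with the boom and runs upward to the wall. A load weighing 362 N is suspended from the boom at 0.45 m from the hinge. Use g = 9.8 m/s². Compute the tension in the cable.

T ≈ 274 N

Take torques about the hinge: T sin 66° · 1.6 = 30.3×9.8×0.8 + 362×0.45 = 400.45 N·m.
So T = 400.45 / (0.9135 × 1.6) = 273.97 N.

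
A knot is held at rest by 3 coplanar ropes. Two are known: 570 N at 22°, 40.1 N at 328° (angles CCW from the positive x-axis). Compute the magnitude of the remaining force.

F ≈ 594 N

Sum the known components: ΣF_x = 562.5 N, ΣF_y = 192.3 N.
For equilibrium the remaining force must supply (−ΣF_x, −ΣF_y) = (-562.5, -192.3) N.
Magnitude = √((-562.5)² + (-192.3)²) = 594.5 N; direction = atan2(-192.3, -562.5) = 198.9°.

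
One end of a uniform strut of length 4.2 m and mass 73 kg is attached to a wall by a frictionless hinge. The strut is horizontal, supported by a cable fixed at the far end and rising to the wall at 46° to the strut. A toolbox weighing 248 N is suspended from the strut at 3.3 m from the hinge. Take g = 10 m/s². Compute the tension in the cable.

Take torques about the hinge: T sin 46° · 4.2 = 73×10×2.1 + 248×3.3 = 2351.4 N·m.
So T = 2351.4 / (0.7193 × 4.2) = 778.29 N.

T ≈ 778 N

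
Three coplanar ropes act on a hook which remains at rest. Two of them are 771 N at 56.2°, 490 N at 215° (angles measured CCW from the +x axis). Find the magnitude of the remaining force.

Sum the known components: ΣF_x = 27.52 N, ΣF_y = 359.6 N.
For equilibrium the remaining force must supply (−ΣF_x, −ΣF_y) = (-27.52, -359.6) N.
Magnitude = √((-27.52)² + (-359.6)²) = 360.7 N; direction = atan2(-359.6, -27.52) = 265.6°.

F ≈ 361 N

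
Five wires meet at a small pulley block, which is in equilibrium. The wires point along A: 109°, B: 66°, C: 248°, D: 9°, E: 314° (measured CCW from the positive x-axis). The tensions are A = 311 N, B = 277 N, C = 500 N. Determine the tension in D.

T_D ≈ 83.6 N

Resolve: ΣF_x = 311 cos 109° + 277 cos 66° + 500 cos 248° + T_D cos 9° + T_E cos 314° = 0.
        ΣF_y = 311 sin 109° + 277 sin 66° + 500 sin 248° + T_D sin 9° + T_E sin 314° = 0.
The known terms sum to (-175.9, 83.52) N, so 0.9877 T_D + 0.6947 T_E = 175.9 and 0.1564 T_D − 0.7193 T_E = -83.52.
Solving simultaneously: T_D = 83.63 N, T_E = 134.3 N.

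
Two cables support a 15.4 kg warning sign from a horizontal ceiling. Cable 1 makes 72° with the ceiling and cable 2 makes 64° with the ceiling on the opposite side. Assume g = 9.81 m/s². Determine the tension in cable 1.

Weight W = 15.4 × 9.81 = 151.1 N acts straight down.
Horizontal: T_1 cos 72° = T_2 cos 64°  →  T_2 = 0.7049 T_1.
Vertical: T_1 sin 72° + T_2 sin 64° = 151.1.
Substituting the horizontal relation into the vertical equation gives 1.585 T_1 = 151.1, so T_1 = 95.34 N.

T_1 ≈ 95.3 N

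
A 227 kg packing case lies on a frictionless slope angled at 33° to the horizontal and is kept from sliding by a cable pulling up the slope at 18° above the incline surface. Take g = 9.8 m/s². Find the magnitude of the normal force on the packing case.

Take axes along and perpendicular to the incline. Weight components: W sin 33° = 1212 N down-slope, W cos 33° = 1866 N into the surface.
Along incline: T cos 18° = W sin 33° → T = 1274 N.
Perpendicular: N = W cos 33° − T sin 18° = 1472 N.

N ≈ 1470 N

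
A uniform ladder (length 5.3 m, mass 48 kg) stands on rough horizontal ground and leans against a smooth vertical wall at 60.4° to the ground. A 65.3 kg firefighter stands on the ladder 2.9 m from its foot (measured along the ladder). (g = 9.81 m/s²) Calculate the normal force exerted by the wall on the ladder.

Torques about the foot: N_wall · 5.3 sin 60.4° = 48×9.81×2.65 cos 60.4° + 65.3×9.81×2.9 cos 60.4° → N_wall = 332.87 N.

N_wall ≈ 333 N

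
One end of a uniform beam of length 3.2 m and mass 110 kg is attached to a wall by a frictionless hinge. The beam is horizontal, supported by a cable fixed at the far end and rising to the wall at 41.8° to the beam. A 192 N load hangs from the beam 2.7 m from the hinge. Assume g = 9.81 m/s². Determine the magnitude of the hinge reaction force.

|H| ≈ 970 N

Take torques about the hinge: T sin 41.8° · 3.2 = 110×9.81×1.6 + 192×2.7 = 2245 N·m.
So T = 2245 / (0.6665 × 3.2) = 1052.5 N.
ΣF_x = 0: H_x = T cos 41.8° = 784.64 N.
ΣF_y = 0: H_y = (110×9.81 + 192) − T sin 41.8° = 1271.1 − 701.55 = 569.55 N.
|H| = √(H_x² + H_y²) = √((784.64)² + (569.55)²) = 969.56 N.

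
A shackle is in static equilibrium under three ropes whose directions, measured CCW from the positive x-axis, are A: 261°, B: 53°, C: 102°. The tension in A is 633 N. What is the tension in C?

T_C ≈ 394 N

Resolve: ΣF_x = 633 cos 261° + T_B cos 53° + T_C cos 102° = 0.
        ΣF_y = 633 sin 261° + T_B sin 53° + T_C sin 102° = 0.
The known terms sum to (-99.02, -625.2) N, so 0.6018 T_B − 0.2079 T_C = 99.02 and 0.7986 T_B + 0.9781 T_C = 625.2.
Solving simultaneously: T_B = 300.6 N, T_C = 393.8 N.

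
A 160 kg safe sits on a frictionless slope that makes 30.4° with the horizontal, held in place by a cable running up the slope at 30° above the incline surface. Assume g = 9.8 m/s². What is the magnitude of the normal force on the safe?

Take axes along and perpendicular to the incline. Weight components: W sin 30.4° = 793.5 N down-slope, W cos 30.4° = 1352 N into the surface.
Along incline: T cos 30° = W sin 30.4° → T = 916.2 N.
Perpendicular: N = W cos 30.4° − T sin 30° = 894.3 N.

N ≈ 894 N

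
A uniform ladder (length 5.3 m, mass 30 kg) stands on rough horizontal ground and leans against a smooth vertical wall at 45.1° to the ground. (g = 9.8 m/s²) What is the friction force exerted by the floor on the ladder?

Torques about the foot: N_wall · 5.3 sin 45.1° = 30×9.8×2.65 cos 45.1° → N_wall = 146.49 N.
ΣF_x = 0: f_floor = N_wall = 146.49 N.

f ≈ 146 N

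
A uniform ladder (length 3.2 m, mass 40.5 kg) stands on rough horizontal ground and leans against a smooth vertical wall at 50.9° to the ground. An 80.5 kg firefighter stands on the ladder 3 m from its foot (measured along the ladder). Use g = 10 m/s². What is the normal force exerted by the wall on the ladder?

N_wall ≈ 778 N

Torques about the foot: N_wall · 3.2 sin 50.9° = 40.5×10×1.6 cos 50.9° + 80.5×10×3 cos 50.9° → N_wall = 777.89 N.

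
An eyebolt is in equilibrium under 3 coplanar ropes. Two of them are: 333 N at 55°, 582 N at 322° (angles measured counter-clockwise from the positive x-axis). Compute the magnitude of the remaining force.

Sum the known components: ΣF_x = 649.6 N, ΣF_y = -85.54 N.
For equilibrium the remaining force must supply (−ΣF_x, −ΣF_y) = (-649.6, 85.54) N.
Magnitude = √((-649.6)² + (85.54)²) = 655.2 N; direction = atan2(85.54, -649.6) = 172.5°.

F ≈ 655 N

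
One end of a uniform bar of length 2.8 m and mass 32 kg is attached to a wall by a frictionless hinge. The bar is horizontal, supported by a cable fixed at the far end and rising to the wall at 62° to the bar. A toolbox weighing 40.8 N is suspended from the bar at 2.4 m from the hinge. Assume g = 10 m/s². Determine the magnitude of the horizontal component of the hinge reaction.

Take torques about the hinge: T sin 62° · 2.8 = 32×10×1.4 + 40.8×2.4 = 545.92 N·m.
So T = 545.92 / (0.8829 × 2.8) = 220.82 N.
ΣF_x = 0: H_x = T cos 62° = 103.67 N.

H_x ≈ 104 N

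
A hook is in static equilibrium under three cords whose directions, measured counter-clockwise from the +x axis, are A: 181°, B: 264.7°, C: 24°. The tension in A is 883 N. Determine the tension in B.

T_B ≈ 396 N

Resolve: ΣF_x = 883 cos 181° + T_B cos 264.7° + T_C cos 24° = 0.
        ΣF_y = 883 sin 181° + T_B sin 264.7° + T_C sin 24° = 0.
The known terms sum to (-882.9, -15.41) N, so -0.0924 T_B + 0.9135 T_C = 882.9 and -0.9957 T_B + 0.4067 T_C = 15.41.
Solving simultaneously: T_B = 395.6 N, T_C = 1006 N.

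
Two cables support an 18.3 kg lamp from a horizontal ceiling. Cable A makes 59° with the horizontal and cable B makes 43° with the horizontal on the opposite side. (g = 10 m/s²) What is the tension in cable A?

Weight W = 18.3 × 10 = 183 N acts straight down.
Horizontal: T_A cos 59° = T_B cos 43°  →  T_B = 0.7042 T_A.
Vertical: T_A sin 59° + T_B sin 43° = 183.
Substituting the horizontal relation into the vertical equation gives 1.337 T_A = 183, so T_A = 136.8 N.

T_A ≈ 137 N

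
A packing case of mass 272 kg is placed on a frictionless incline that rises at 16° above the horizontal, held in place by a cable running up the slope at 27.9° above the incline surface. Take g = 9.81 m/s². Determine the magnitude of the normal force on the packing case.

N ≈ 2180 N

Take axes along and perpendicular to the incline. Weight components: W sin 16° = 735.5 N down-slope, W cos 16° = 2565 N into the surface.
Along incline: T cos 27.9° = W sin 16° → T = 832.2 N.
Perpendicular: N = W cos 16° − T sin 27.9° = 2176 N.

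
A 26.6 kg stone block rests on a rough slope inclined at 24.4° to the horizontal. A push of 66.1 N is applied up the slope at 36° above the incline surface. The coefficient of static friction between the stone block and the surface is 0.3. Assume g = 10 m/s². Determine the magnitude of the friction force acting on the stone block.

Axes along / perpendicular to the incline. W sin 24.4° = 109.9 N down-slope; W cos 24.4° = 242.2 N into the surface.
Perpendicular: N = W cos 24.4° − P sin 36° = 242.2 − 38.85 = 203.4 N.
Along incline: P cos 36° + f = W sin 24.4° (friction acts up-slope) → f = 109.9 − 53.48 = 56.41 N.
|f| = 56.41 N ≤ μN = 61.02 N, so the stone block is indeed static.

f ≈ 56.4 N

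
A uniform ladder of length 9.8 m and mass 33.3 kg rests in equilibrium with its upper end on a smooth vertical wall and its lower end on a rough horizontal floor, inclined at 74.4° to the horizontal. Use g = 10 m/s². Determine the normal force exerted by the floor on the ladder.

ΣF_y = 0: N_floor = 33.3×10 = 333 N.

N_floor ≈ 333 N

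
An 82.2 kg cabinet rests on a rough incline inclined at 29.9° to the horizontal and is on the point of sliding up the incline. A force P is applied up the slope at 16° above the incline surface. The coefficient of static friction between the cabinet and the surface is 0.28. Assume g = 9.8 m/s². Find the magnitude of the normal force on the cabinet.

N ≈ 540 N

On the verge of sliding up the incline, friction equals μN and acts down the slope.
Perpendicular: N + P sin 16° = W cos 29.9° = 698.3 N.
Along incline: P cos 16° = W sin 29.9° + μN  with W sin 29.9° = 401.6 N.
Solving the pair for P and N: P = 575 N, N = 539.8 N (and f = μN = 151.2 N).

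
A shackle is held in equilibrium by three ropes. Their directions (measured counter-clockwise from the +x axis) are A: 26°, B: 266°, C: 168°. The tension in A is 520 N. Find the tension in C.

Resolve: ΣF_x = 520 cos 26° + T_B cos 266° + T_C cos 168° = 0.
        ΣF_y = 520 sin 26° + T_B sin 266° + T_C sin 168° = 0.
The known terms sum to (467.4, 228) N, so -0.0698 T_B − 0.9781 T_C = -467.4 and -0.9976 T_B + 0.2079 T_C = -228.
Solving simultaneously: T_B = 323.3 N, T_C = 454.8 N.

T_C ≈ 455 N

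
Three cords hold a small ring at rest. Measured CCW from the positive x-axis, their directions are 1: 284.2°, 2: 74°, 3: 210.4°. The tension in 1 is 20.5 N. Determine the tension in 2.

Resolve: ΣF_x = 20.5 cos 284.2° + T_2 cos 74° + T_3 cos 210.4° = 0.
        ΣF_y = 20.5 sin 284.2° + T_2 sin 74° + T_3 sin 210.4° = 0.
The known terms sum to (5.029, -19.87) N, so 0.2756 T_2 − 0.8625 T_3 = -5.029 and 0.9613 T_2 − 0.5060 T_3 = 19.87.
Solving simultaneously: T_2 = 28.55 N, T_3 = 14.95 N.

T_2 ≈ 28.5 N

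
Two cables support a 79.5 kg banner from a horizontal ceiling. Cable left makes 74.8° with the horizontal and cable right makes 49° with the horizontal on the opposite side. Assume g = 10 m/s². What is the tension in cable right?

T_right ≈ 251 N

Weight W = 79.5 × 10 = 795 N acts straight down.
Horizontal: T_left cos 74.8° = T_right cos 49°  →  T_left = 2.502 T_right.
Vertical: T_left sin 74.8° + T_right sin 49° = 795.
Substituting the horizontal relation into the vertical equation gives 3.169 T_right = 795, so T_right = 250.8 N.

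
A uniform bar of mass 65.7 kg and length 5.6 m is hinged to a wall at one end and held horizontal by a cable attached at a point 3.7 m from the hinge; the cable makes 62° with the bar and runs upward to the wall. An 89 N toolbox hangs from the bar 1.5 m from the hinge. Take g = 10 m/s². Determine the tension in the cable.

Take torques about the hinge: T sin 62° · 3.7 = 65.7×10×2.8 + 89×1.5 = 1973.1 N·m.
So T = 1973.1 / (0.8829 × 3.7) = 603.97 N.

T ≈ 604 N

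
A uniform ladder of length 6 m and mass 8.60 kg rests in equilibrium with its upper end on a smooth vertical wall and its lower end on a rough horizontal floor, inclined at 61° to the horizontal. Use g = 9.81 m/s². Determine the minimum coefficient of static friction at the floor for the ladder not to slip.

ΣF_y = 0: N_floor = 8.60×9.81 = 84.366 N.
Torques about the foot: N_wall · 6 sin 61° = 8.60×9.81×3 cos 61° → N_wall = 23.382 N.
ΣF_x = 0: f_floor = N_wall = 23.382 N.
μ_min = f_floor / N_floor = 23.382 / 84.366 = 0.2772.

μ_min ≈ 0.277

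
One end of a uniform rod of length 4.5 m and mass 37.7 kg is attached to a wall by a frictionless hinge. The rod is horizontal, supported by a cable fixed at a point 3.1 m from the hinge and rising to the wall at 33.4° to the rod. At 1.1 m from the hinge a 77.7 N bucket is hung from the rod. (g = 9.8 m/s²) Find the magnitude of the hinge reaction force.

Take torques about the hinge: T sin 33.4° · 3.1 = 37.7×9.8×2.25 + 77.7×1.1 = 916.76 N·m.
So T = 916.76 / (0.5505 × 3.1) = 537.22 N.
ΣF_x = 0: H_x = T cos 33.4° = 448.49 N.
ΣF_y = 0: H_y = (37.7×9.8 + 77.7) − T sin 33.4° = 447.16 − 295.73 = 151.43 N.
|H| = √(H_x² + H_y²) = √((448.49)² + (151.43)²) = 473.37 N.

|H| ≈ 473 N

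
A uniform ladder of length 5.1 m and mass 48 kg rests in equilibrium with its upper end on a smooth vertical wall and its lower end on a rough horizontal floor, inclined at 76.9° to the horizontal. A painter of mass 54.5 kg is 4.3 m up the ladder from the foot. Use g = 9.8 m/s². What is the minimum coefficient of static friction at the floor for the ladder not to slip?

ΣF_y = 0: N_floor = 48×9.8 + 54.5×9.8 = 1004.5 N.
Torques about the foot: N_wall · 5.1 sin 76.9° = 48×9.8×2.55 cos 76.9° + 54.5×9.8×4.3 cos 76.9° → N_wall = 159.53 N.
ΣF_x = 0: f_floor = N_wall = 159.53 N.
μ_min = f_floor / N_floor = 159.53 / 1004.5 = 0.1588.

μ_min ≈ 0.159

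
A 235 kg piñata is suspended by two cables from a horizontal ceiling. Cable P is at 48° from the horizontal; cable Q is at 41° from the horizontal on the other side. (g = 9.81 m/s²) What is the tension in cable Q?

T_Q ≈ 1540 N

Weight W = 235 × 9.81 = 2305 N acts straight down.
Horizontal: T_P cos 48° = T_Q cos 41°  →  T_P = 1.128 T_Q.
Vertical: T_P sin 48° + T_Q sin 41° = 2305.
Substituting the horizontal relation into the vertical equation gives 1.494 T_Q = 2305, so T_Q = 1543 N.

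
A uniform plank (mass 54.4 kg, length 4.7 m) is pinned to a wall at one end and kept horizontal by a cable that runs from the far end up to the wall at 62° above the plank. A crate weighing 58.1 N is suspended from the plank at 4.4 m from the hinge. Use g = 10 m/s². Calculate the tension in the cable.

Take torques about the hinge: T sin 62° · 4.7 = 54.4×10×2.35 + 58.1×4.4 = 1534 N·m.
So T = 1534 / (0.8829 × 4.7) = 369.66 N.

T ≈ 370 N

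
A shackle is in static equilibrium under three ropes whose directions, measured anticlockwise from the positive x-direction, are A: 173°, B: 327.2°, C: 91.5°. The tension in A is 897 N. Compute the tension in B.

T_B ≈ 1070 N

Resolve: ΣF_x = 897 cos 173° + T_B cos 327.2° + T_C cos 91.5° = 0.
        ΣF_y = 897 sin 173° + T_B sin 327.2° + T_C sin 91.5° = 0.
The known terms sum to (-890.3, 109.3) N, so 0.8406 T_B − 0.0262 T_C = 890.3 and -0.5417 T_B + 0.9997 T_C = -109.3.
Solving simultaneously: T_B = 1074 N, T_C = 472.6 N.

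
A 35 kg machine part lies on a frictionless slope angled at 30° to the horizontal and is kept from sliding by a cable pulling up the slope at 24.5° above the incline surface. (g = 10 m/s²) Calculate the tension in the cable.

Take axes along and perpendicular to the incline. Weight components: W sin 30° = 175 N down-slope, W cos 30° = 303.1 N into the surface.
Along incline: T cos 24.5° = W sin 30° → T = 192.3 N.
Perpendicular: N = W cos 30° − T sin 24.5° = 223.4 N.

T ≈ 192 N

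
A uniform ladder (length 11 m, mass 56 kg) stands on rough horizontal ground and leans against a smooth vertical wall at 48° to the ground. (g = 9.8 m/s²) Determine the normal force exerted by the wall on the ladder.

N_wall ≈ 247 N

Torques about the foot: N_wall · 11 sin 48° = 56×9.8×5.5 cos 48° → N_wall = 247.07 N.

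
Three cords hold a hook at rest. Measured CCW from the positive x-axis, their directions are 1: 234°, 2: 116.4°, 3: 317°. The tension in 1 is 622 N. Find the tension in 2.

Resolve: ΣF_x = 622 cos 234° + T_2 cos 116.4° + T_3 cos 317° = 0.
        ΣF_y = 622 sin 234° + T_2 sin 116.4° + T_3 sin 317° = 0.
The known terms sum to (-365.6, -503.2) N, so -0.4446 T_2 + 0.7314 T_3 = 365.6 and 0.8957 T_2 − 0.6820 T_3 = 503.2.
Solving simultaneously: T_2 = 1755 N, T_3 = 1567 N.

T_2 ≈ 1750 N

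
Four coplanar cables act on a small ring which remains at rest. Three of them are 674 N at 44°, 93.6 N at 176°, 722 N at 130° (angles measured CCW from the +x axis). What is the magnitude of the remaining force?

F ≈ 1030 N

Sum the known components: ΣF_x = -72.63 N, ΣF_y = 1028 N.
For equilibrium the remaining force must supply (−ΣF_x, −ΣF_y) = (72.63, -1028) N.
Magnitude = √((72.63)² + (-1028)²) = 1030 N; direction = atan2(-1028, 72.63) = 274.0°.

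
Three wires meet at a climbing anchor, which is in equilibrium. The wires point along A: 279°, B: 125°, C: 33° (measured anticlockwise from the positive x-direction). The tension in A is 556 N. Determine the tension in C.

Resolve: ΣF_x = 556 cos 279° + T_B cos 125° + T_C cos 33° = 0.
        ΣF_y = 556 sin 279° + T_B sin 125° + T_C sin 33° = 0.
The known terms sum to (86.98, -549.2) N, so -0.5736 T_B + 0.8387 T_C = -86.98 and 0.8192 T_B + 0.5446 T_C = 549.2.
Solving simultaneously: T_B = 508.2 N, T_C = 243.9 N.

T_C ≈ 244 N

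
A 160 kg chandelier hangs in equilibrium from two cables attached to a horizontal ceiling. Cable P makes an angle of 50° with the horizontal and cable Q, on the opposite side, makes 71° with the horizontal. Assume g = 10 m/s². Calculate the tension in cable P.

T_P ≈ 608 N

Weight W = 160 × 10 = 1600 N acts straight down.
Horizontal: T_P cos 50° = T_Q cos 71°  →  T_Q = 1.974 T_P.
Vertical: T_P sin 50° + T_Q sin 71° = 1600.
Substituting the horizontal relation into the vertical equation gives 2.633 T_P = 1600, so T_P = 607.7 N.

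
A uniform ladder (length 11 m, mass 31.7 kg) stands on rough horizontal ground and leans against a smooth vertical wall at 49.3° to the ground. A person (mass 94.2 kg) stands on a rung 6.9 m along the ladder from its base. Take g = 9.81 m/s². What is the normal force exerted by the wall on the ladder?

Torques about the foot: N_wall · 11 sin 49.3° = 31.7×9.81×5.5 cos 49.3° + 94.2×9.81×6.9 cos 49.3° → N_wall = 632.33 N.

N_wall ≈ 632 N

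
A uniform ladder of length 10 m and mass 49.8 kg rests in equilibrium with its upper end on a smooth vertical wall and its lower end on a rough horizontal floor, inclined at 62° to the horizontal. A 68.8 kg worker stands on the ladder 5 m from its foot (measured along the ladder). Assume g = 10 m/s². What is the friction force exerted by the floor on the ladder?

Torques about the foot: N_wall · 10 sin 62° = 49.8×10×5 cos 62° + 68.8×10×5 cos 62° → N_wall = 315.3 N.
ΣF_x = 0: f_floor = N_wall = 315.3 N.

f ≈ 315 N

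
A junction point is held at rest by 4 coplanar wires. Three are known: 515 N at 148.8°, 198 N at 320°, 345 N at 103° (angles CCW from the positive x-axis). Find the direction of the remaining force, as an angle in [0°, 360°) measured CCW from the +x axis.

θ ≈ 308°

Sum the known components: ΣF_x = -366.4 N, ΣF_y = 475.7 N.
For equilibrium the remaining force must supply (−ΣF_x, −ΣF_y) = (366.4, -475.7) N.
Magnitude = √((366.4)² + (-475.7)²) = 600.5 N; direction = atan2(-475.7, 366.4) = 307.6°.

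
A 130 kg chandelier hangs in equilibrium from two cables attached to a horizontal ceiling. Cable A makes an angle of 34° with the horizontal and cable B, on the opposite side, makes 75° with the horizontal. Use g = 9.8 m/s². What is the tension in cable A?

Weight W = 130 × 9.8 = 1274 N acts straight down.
Horizontal: T_A cos 34° = T_B cos 75°  →  T_B = 3.203 T_A.
Vertical: T_A sin 34° + T_B sin 75° = 1274.
Substituting the horizontal relation into the vertical equation gives 3.653 T_A = 1274, so T_A = 348.7 N.

T_A ≈ 349 N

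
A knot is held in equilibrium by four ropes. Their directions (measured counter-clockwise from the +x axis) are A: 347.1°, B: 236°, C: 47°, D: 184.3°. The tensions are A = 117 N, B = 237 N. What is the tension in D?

T_D ≈ 204 N

Resolve: ΣF_x = 117 cos 347.1° + 237 cos 236° + T_C cos 47° + T_D cos 184.3° = 0.
        ΣF_y = 117 sin 347.1° + 237 sin 236° + T_C sin 47° + T_D sin 184.3° = 0.
The known terms sum to (-18.48, -222.6) N, so 0.6820 T_C − 0.9972 T_D = 18.48 and 0.7314 T_C − 0.0750 T_D = 222.6.
Solving simultaneously: T_C = 325.3 N, T_D = 203.9 N.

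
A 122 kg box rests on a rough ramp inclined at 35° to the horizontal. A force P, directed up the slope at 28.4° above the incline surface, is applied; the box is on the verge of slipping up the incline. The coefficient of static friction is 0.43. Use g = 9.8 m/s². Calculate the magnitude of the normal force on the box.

N ≈ 494 N

On the verge of sliding up the incline, friction equals μN and acts down the slope.
Perpendicular: N + P sin 28.4° = W cos 35° = 979.4 N.
Along incline: P cos 28.4° = W sin 35° + μN  with W sin 35° = 685.8 N.
Solving the pair for P and N: P = 1021 N, N = 493.8 N (and f = μN = 212.3 N).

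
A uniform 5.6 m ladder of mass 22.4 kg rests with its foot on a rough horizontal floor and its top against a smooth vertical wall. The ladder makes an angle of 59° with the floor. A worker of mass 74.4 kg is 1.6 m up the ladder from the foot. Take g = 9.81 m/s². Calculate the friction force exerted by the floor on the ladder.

f ≈ 191 N

Torques about the foot: N_wall · 5.6 sin 59° = 22.4×9.81×2.8 cos 59° + 74.4×9.81×1.6 cos 59° → N_wall = 191.32 N.
ΣF_x = 0: f_floor = N_wall = 191.32 N.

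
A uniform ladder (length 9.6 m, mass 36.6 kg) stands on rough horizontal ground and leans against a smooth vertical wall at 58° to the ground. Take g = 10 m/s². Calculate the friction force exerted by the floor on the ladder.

f ≈ 114 N

Torques about the foot: N_wall · 9.6 sin 58° = 36.6×10×4.8 cos 58° → N_wall = 114.35 N.
ΣF_x = 0: f_floor = N_wall = 114.35 N.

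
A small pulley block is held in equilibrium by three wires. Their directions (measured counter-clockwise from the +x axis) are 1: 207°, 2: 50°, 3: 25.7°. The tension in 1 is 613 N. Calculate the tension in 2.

T_2 ≈ 33.8 N

Resolve: ΣF_x = 613 cos 207° + T_2 cos 50° + T_3 cos 25.7° = 0.
        ΣF_y = 613 sin 207° + T_2 sin 50° + T_3 sin 25.7° = 0.
The known terms sum to (-546.2, -278.3) N, so 0.6428 T_2 + 0.9011 T_3 = 546.2 and 0.7660 T_2 + 0.4337 T_3 = 278.3.
Solving simultaneously: T_2 = 33.80 N, T_3 = 582 N.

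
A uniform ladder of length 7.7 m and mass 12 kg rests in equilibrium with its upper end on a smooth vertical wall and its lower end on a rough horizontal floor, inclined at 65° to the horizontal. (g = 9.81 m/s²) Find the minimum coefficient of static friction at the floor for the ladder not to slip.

ΣF_y = 0: N_floor = 12×9.81 = 117.72 N.
Torques about the foot: N_wall · 7.7 sin 65° = 12×9.81×3.85 cos 65° → N_wall = 27.447 N.
ΣF_x = 0: f_floor = N_wall = 27.447 N.
μ_min = f_floor / N_floor = 27.447 / 117.72 = 0.2332.

μ_min ≈ 0.233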